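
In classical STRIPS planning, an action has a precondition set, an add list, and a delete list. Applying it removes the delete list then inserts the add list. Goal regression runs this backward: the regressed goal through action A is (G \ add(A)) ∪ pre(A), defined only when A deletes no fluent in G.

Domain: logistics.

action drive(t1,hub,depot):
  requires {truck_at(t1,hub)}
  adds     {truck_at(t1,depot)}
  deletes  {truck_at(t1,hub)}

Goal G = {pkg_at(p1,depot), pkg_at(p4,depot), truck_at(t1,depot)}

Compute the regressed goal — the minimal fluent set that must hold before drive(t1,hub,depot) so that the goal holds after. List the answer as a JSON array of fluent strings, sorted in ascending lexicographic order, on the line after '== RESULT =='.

Compute (G \ add) ∪ pre:
  G ∩ del = {}  (empty — regression defined)
  G \ add = {pkg_at(p1,depot), pkg_at(p4,depot), truck_at(t1,depot)} \ {truck_at(t1,depot)} = {pkg_at(p1,depot), pkg_at(p4,depot)}
  ∪ pre   = {pkg_at(p1,depot), pkg_at(p4,depot)} ∪ {truck_at(t1,hub)}
          = {pkg_at(p1,depot), pkg_at(p4,depot), truck_at(t1,hub)}

== RESULT ==
["pkg_at(p1,depot)", "pkg_at(p4,depot)", "truck_at(t1,hub)"]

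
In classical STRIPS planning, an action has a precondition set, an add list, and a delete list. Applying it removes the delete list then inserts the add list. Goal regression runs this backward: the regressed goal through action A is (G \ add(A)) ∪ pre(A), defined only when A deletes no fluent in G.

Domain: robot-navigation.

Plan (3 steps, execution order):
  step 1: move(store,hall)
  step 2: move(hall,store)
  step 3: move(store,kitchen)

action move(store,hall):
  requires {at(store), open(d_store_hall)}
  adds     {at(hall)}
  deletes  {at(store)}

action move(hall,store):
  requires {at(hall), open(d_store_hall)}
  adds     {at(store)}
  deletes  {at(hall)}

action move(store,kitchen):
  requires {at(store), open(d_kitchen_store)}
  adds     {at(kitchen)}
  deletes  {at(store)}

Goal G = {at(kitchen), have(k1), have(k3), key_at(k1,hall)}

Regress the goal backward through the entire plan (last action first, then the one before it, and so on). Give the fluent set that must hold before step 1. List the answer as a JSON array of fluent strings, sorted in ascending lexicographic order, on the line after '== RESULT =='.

Regress step by step:
  through step 3 (move(store,kitchen)): drop {at(kitchen)}, keep {have(k1), have(k3), key_at(k1,hall)}, require {at(store), open(d_kitchen_store)}
    → {at(store), have(k1), have(k3), key_at(k1,hall), open(d_kitchen_store)}
  through step 2 (move(hall,store)): drop {at(store)}, keep {have(k1), have(k3), key_at(k1,hall), open(d_kitchen_store)}, require {at(hall), open(d_store_hall)}
    → {at(hall), have(k1), have(k3), key_at(k1,hall), open(d_kitchen_store), open(d_store_hall)}
  through step 1 (move(store,hall)): drop {at(hall)}, keep {have(k1), have(k3), key_at(k1,hall), open(d_kitchen_store), open(d_store_hall)}, require {at(store), open(d_store_hall)}
    → {at(store), have(k1), have(k3), key_at(k1,hall), open(d_kitchen_store), open(d_store_hall)}

== RESULT ==
["at(store)", "have(k1)", "have(k3)", "key_at(k1,hall)", "open(d_kitchen_store)", "open(d_store_hall)"]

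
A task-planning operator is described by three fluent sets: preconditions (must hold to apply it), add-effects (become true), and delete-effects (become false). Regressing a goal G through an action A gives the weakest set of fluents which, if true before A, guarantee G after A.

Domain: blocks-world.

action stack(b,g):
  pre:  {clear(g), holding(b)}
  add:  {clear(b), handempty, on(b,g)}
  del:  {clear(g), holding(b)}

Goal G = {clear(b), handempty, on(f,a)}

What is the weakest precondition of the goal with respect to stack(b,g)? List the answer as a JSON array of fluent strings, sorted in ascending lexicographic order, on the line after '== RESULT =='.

Compute (G \ add) ∪ pre:
  G ∩ del = {}  (empty — regression defined)
  G \ add = {clear(b), handempty, on(f,a)} \ {clear(b), handempty, on(b,g)} = {on(f,a)}
  ∪ pre   = {on(f,a)} ∪ {clear(g), holding(b)}
          = {clear(g), holding(b), on(f,a)}

== RESULT ==
["clear(g)", "holding(b)", "on(f,a)"]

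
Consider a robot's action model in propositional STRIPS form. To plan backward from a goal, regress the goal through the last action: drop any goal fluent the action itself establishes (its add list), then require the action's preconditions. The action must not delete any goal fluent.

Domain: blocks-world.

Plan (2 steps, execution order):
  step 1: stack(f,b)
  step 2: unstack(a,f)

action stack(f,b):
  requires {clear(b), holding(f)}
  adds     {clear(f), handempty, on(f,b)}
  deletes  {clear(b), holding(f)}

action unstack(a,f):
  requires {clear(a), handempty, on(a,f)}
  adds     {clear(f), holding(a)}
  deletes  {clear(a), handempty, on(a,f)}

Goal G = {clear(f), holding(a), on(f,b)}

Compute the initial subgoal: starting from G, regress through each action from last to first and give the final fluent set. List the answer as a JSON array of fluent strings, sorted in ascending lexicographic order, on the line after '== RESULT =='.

Regress step by step:
  through step 2 (unstack(a,f)): drop {clear(f), holding(a)}, keep {on(f,b)}, require {clear(a), handempty, on(a,f)}
    → {clear(a), handempty, on(a,f), on(f,b)}
  through step 1 (stack(f,b)): drop {handempty, on(f,b)}, keep {clear(a), on(a,f)}, require {clear(b), holding(f)}
    → {clear(a), clear(b), holding(f), on(a,f)}

== RESULT ==
["clear(a)", "clear(b)", "holding(f)", "on(a,f)"]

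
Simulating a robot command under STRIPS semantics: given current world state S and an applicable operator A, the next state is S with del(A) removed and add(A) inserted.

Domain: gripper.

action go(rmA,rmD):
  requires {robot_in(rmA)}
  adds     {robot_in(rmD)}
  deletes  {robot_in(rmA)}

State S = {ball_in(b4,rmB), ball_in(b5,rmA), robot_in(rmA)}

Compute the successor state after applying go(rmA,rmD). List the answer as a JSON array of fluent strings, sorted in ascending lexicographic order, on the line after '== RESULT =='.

Progress:
  pre ⊆ S: {robot_in(rmA)} ⊆ S  — applicable
  S \ del = {ball_in(b4,rmB), ball_in(b5,rmA)}
  ∪ add   = {ball_in(b4,rmB), ball_in(b5,rmA), robot_in(rmD)}

== RESULT ==
["ball_in(b4,rmB)", "ball_in(b5,rmA)", "robot_in(rmD)"]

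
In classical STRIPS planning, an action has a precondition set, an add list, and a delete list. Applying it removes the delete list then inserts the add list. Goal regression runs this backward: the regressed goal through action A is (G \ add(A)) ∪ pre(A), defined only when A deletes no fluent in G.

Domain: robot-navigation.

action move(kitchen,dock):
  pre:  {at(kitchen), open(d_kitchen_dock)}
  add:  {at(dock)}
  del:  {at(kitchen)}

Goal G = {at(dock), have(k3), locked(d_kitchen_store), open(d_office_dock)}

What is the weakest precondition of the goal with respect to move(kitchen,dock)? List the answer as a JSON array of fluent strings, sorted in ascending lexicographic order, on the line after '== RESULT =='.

Regress:
  G ∩ del = {}  (empty — regression defined)
  G \ add = {at(dock), have(k3), locked(d_kitchen_store), open(d_office_dock)} \ {at(dock)} = {have(k3), locked(d_kitchen_store), open(d_office_dock)}
  ∪ pre   = {have(k3), locked(d_kitchen_store), open(d_office_dock)} ∪ {at(kitchen), open(d_kitchen_dock)}
          = {at(kitchen), have(k3), locked(d_kitchen_store), open(d_kitchen_dock), open(d_office_dock)}

== RESULT ==
["at(kitchen)", "have(k3)", "locked(d_kitchen_store)", "open(d_kitchen_dock)", "open(d_office_dock)"]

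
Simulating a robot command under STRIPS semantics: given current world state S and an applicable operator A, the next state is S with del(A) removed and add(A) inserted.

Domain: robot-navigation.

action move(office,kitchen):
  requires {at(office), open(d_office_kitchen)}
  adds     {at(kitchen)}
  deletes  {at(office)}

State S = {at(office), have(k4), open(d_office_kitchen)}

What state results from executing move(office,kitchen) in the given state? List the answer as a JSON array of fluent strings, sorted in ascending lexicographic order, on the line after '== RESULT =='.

Compute (S \ del) ∪ add:
  pre ⊆ S: {at(office), open(d_office_kitchen)} ⊆ S  — applicable
  S \ del = {have(k4), open(d_office_kitchen)}
  ∪ add   = {at(kitchen), have(k4), open(d_office_kitchen)}

== RESULT ==
["at(kitchen)", "have(k4)", "open(d_office_kitchen)"]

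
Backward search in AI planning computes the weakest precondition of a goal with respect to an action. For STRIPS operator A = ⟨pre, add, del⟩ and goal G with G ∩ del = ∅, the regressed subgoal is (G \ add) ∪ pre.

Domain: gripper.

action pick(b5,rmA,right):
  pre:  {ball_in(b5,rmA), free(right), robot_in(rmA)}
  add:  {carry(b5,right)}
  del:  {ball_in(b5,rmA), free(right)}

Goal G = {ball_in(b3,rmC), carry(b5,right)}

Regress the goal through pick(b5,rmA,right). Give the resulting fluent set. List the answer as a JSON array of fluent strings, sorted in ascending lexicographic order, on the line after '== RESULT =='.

Regress:
  G ∩ del = {}  (empty — regression defined)
  G \ add = {ball_in(b3,rmC), carry(b5,right)} \ {carry(b5,right)} = {ball_in(b3,rmC)}
  ∪ pre   = {ball_in(b3,rmC)} ∪ {ball_in(b5,rmA), free(right), robot_in(rmA)}
          = {ball_in(b3,rmC), ball_in(b5,rmA), free(right), robot_in(rmA)}

== RESULT ==
["ball_in(b3,rmC)", "ball_in(b5,rmA)", "free(right)", "robot_in(rmA)"]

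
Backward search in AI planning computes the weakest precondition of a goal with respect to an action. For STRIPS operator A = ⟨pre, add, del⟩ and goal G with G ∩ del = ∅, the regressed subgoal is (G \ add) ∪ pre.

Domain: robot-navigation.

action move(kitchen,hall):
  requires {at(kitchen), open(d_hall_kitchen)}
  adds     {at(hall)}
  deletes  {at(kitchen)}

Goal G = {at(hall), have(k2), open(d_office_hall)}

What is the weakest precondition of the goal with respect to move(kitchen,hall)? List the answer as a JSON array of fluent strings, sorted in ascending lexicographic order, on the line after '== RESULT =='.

Regress:
  G ∩ del = {}  (empty — regression defined)
  G \ add = {at(hall), have(k2), open(d_office_hall)} \ {at(hall)} = {have(k2), open(d_office_hall)}
  ∪ pre   = {have(k2), open(d_office_hall)} ∪ {at(kitchen), open(d_hall_kitchen)}
          = {at(kitchen), have(k2), open(d_hall_kitchen), open(d_office_hall)}

== RESULT ==
["at(kitchen)", "have(k2)", "open(d_hall_kitchen)", "open(d_office_hall)"]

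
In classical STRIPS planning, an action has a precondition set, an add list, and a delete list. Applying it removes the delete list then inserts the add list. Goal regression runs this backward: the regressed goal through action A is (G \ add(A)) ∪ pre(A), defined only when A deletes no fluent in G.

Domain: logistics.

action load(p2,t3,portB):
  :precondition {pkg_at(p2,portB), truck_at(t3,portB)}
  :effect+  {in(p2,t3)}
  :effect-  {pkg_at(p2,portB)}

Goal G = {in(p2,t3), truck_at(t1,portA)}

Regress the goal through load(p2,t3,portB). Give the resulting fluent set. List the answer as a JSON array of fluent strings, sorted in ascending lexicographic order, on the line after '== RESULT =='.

Compute (G \ add) ∪ pre:
  G ∩ del = {}  (empty — regression defined)
  G \ add = {in(p2,t3), truck_at(t1,portA)} \ {in(p2,t3)} = {truck_at(t1,portA)}
  ∪ pre   = {truck_at(t1,portA)} ∪ {pkg_at(p2,portB), truck_at(t3,portB)}
          = {pkg_at(p2,portB), truck_at(t1,portA), truck_at(t3,portB)}

== RESULT ==
["pkg_at(p2,portB)", "truck_at(t1,portA)", "truck_at(t3,portB)"]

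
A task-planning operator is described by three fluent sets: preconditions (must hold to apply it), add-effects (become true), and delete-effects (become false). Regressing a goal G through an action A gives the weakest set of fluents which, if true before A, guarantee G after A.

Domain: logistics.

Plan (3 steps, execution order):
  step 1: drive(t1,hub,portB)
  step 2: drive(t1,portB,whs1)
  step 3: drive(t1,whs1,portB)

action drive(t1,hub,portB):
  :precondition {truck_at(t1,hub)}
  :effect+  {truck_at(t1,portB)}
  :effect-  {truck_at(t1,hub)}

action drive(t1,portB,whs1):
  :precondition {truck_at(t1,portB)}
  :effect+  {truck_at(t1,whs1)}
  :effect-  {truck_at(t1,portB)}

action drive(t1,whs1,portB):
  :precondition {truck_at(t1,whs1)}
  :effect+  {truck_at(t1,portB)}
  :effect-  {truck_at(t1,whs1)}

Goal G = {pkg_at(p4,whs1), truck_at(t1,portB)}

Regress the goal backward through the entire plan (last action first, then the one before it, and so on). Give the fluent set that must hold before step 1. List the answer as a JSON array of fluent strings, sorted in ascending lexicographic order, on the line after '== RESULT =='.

Regress step by step:
  through step 3 (drive(t1,whs1,portB)): drop {truck_at(t1,portB)}, keep {pkg_at(p4,whs1)}, require {truck_at(t1,whs1)}
    → {pkg_at(p4,whs1), truck_at(t1,whs1)}
  through step 2 (drive(t1,portB,whs1)): drop {truck_at(t1,whs1)}, keep {pkg_at(p4,whs1)}, require {truck_at(t1,portB)}
    → {pkg_at(p4,whs1), truck_at(t1,portB)}
  through step 1 (drive(t1,hub,portB)): drop {truck_at(t1,portB)}, keep {pkg_at(p4,whs1)}, require {truck_at(t1,hub)}
    → {pkg_at(p4,whs1), truck_at(t1,hub)}

== RESULT ==
["pkg_at(p4,whs1)", "truck_at(t1,hub)"]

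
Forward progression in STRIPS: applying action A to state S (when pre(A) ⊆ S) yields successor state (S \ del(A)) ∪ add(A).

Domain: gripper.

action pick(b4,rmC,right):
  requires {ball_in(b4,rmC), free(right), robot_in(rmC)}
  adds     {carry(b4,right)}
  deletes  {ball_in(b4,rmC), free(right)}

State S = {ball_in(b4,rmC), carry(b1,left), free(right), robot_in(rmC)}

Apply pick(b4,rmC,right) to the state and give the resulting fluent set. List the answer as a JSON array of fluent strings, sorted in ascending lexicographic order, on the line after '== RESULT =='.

Progress:
  pre ⊆ S: {ball_in(b4,rmC), free(right), robot_in(rmC)} ⊆ S  — applicable
  S \ del = {carry(b1,left), robot_in(rmC)}
  ∪ add   = {carry(b1,left), carry(b4,right), robot_in(rmC)}

== RESULT ==
["carry(b1,left)", "carry(b4,right)", "robot_in(rmC)"]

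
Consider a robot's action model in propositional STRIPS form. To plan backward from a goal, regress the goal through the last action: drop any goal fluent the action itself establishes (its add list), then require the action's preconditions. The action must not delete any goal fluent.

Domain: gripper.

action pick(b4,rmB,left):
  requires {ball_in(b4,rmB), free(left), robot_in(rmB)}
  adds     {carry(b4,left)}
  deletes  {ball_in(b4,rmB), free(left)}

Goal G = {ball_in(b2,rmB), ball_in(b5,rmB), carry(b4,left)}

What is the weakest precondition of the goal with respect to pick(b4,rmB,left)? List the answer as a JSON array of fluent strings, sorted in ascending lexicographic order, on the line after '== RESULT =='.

Compute (G \ add) ∪ pre:
  G ∩ del = {}  (empty — regression defined)
  G \ add = {ball_in(b2,rmB), ball_in(b5,rmB), carry(b4,left)} \ {carry(b4,left)} = {ball_in(b2,rmB), ball_in(b5,rmB)}
  ∪ pre   = {ball_in(b2,rmB), ball_in(b5,rmB)} ∪ {ball_in(b4,rmB), free(left), robot_in(rmB)}
          = {ball_in(b2,rmB), ball_in(b4,rmB), ball_in(b5,rmB), free(left), robot_in(rmB)}

== RESULT ==
["ball_in(b2,rmB)", "ball_in(b4,rmB)", "ball_in(b5,rmB)", "free(left)", "robot_in(rmB)"]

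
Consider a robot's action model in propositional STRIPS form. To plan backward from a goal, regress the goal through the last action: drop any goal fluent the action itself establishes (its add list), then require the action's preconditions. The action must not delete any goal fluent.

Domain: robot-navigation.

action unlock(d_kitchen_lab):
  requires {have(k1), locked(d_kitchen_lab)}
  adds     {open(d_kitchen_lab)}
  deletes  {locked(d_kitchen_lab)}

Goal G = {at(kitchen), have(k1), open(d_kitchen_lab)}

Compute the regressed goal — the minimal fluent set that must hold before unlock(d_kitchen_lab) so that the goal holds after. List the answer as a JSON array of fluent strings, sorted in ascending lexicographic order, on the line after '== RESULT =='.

Compute (G \ add) ∪ pre:
  G ∩ del = {}  (empty — regression defined)
  G \ add = {at(kitchen), have(k1), open(d_kitchen_lab)} \ {open(d_kitchen_lab)} = {at(kitchen), have(k1)}
  ∪ pre   = {at(kitchen), have(k1)} ∪ {have(k1), locked(d_kitchen_lab)}
          = {at(kitchen), have(k1), locked(d_kitchen_lab)}

== RESULT ==
["at(kitchen)", "have(k1)", "locked(d_kitchen_lab)"]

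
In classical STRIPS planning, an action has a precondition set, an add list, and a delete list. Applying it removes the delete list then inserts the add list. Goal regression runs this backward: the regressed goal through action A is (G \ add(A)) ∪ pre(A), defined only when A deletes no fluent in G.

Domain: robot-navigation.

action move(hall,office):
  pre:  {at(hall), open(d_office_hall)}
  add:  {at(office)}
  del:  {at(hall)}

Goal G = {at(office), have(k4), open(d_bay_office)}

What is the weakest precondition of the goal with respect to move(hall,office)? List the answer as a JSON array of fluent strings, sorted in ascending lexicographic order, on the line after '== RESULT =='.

Compute (G \ add) ∪ pre:
  G ∩ del = {}  (empty — regression defined)
  G \ add = {at(office), have(k4), open(d_bay_office)} \ {at(office)} = {have(k4), open(d_bay_office)}
  ∪ pre   = {have(k4), open(d_bay_office)} ∪ {at(hall), open(d_office_hall)}
          = {at(hall), have(k4), open(d_bay_office), open(d_office_hall)}

== RESULT ==
["at(hall)", "have(k4)", "open(d_bay_office)", "open(d_office_hall)"]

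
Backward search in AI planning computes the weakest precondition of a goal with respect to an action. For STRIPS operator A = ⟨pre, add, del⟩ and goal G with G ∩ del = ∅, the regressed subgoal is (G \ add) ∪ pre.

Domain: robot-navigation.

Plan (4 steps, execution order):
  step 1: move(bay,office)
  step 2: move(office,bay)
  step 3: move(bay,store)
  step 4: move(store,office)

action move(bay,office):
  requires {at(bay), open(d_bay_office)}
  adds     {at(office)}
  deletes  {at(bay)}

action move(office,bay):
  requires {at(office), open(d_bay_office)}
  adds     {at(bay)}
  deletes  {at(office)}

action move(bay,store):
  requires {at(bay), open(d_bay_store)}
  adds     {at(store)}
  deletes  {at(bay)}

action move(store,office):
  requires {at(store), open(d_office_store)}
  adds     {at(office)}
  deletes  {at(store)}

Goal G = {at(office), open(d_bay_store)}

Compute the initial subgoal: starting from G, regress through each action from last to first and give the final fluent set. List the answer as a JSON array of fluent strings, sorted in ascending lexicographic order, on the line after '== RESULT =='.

Work backward from the goal:
  through step 4 (move(store,office)): drop {at(office)}, keep {open(d_bay_store)}, require {at(store), open(d_office_store)}
    → {at(store), open(d_bay_store), open(d_office_store)}
  through step 3 (move(bay,store)): drop {at(store)}, keep {open(d_bay_store), open(d_office_store)}, require {at(bay), open(d_bay_store)}
    → {at(bay), open(d_bay_store), open(d_office_store)}
  through step 2 (move(office,bay)): drop {at(bay)}, keep {open(d_bay_store), open(d_office_store)}, require {at(office), open(d_bay_office)}
    → {at(office), open(d_bay_office), open(d_bay_store), open(d_office_store)}
  through step 1 (move(bay,office)): drop {at(office)}, keep {open(d_bay_office), open(d_bay_store), open(d_office_store)}, require {at(bay), open(d_bay_office)}
    → {at(bay), open(d_bay_office), open(d_bay_store), open(d_office_store)}

== RESULT ==
["at(bay)", "open(d_bay_office)", "open(d_bay_store)", "open(d_office_store)"]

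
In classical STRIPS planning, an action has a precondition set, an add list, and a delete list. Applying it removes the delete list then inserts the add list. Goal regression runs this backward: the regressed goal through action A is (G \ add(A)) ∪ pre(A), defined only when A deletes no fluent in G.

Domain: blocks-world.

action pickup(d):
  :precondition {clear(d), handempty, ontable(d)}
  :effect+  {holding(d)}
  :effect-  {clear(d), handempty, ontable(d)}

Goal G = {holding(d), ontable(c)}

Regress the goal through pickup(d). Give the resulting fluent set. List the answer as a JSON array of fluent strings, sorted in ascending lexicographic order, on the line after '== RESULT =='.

Regress:
  G ∩ del = {}  (empty — regression defined)
  G \ add = {holding(d), ontable(c)} \ {holding(d)} = {ontable(c)}
  ∪ pre   = {ontable(c)} ∪ {clear(d), handempty, ontable(d)}
          = {clear(d), handempty, ontable(c), ontable(d)}

== RESULT ==
["clear(d)", "handempty", "ontable(c)", "ontable(d)"]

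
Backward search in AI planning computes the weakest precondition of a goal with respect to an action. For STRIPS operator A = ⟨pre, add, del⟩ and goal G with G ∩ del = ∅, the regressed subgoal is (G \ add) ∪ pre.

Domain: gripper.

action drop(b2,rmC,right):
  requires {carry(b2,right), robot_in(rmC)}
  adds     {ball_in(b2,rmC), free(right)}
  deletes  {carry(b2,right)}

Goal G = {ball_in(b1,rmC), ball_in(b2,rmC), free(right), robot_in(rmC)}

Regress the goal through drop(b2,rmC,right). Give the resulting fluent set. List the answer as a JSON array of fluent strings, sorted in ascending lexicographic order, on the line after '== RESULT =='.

Regress:
  G ∩ del = {}  (empty — regression defined)
  G \ add = {ball_in(b1,rmC), ball_in(b2,rmC), free(right), robot_in(rmC)} \ {ball_in(b2,rmC), free(right)} = {ball_in(b1,rmC), robot_in(rmC)}
  ∪ pre   = {ball_in(b1,rmC), robot_in(rmC)} ∪ {carry(b2,right), robot_in(rmC)}
          = {ball_in(b1,rmC), carry(b2,right), robot_in(rmC)}

== RESULT ==
["ball_in(b1,rmC)", "carry(b2,right)", "robot_in(rmC)"]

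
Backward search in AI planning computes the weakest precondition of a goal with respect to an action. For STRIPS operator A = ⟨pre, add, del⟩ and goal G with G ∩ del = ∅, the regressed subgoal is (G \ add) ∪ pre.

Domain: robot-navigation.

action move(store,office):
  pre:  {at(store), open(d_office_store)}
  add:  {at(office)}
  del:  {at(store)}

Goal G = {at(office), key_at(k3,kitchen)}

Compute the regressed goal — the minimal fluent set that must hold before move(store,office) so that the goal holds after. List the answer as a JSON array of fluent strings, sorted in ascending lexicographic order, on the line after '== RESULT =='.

Regress:
  G ∩ del = {}  (empty — regression defined)
  G \ add = {at(office), key_at(k3,kitchen)} \ {at(office)} = {key_at(k3,kitchen)}
  ∪ pre   = {key_at(k3,kitchen)} ∪ {at(store), open(d_office_store)}
          = {at(store), key_at(k3,kitchen), open(d_office_store)}

== RESULT ==
["at(store)", "key_at(k3,kitchen)", "open(d_office_store)"]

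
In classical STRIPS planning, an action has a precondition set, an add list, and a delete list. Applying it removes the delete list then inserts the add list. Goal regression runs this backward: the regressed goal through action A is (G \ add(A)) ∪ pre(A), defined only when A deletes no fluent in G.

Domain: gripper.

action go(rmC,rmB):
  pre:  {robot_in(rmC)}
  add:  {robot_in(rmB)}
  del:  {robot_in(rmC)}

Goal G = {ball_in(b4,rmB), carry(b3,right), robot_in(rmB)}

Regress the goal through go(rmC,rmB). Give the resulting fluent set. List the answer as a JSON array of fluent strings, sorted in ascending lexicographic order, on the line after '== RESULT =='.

Regress:
  G ∩ del = {}  (empty — regression defined)
  G \ add = {ball_in(b4,rmB), carry(b3,right), robot_in(rmB)} \ {robot_in(rmB)} = {ball_in(b4,rmB), carry(b3,right)}
  ∪ pre   = {ball_in(b4,rmB), carry(b3,right)} ∪ {robot_in(rmC)}
          = {ball_in(b4,rmB), carry(b3,right), robot_in(rmC)}

== RESULT ==
["ball_in(b4,rmB)", "carry(b3,right)", "robot_in(rmC)"]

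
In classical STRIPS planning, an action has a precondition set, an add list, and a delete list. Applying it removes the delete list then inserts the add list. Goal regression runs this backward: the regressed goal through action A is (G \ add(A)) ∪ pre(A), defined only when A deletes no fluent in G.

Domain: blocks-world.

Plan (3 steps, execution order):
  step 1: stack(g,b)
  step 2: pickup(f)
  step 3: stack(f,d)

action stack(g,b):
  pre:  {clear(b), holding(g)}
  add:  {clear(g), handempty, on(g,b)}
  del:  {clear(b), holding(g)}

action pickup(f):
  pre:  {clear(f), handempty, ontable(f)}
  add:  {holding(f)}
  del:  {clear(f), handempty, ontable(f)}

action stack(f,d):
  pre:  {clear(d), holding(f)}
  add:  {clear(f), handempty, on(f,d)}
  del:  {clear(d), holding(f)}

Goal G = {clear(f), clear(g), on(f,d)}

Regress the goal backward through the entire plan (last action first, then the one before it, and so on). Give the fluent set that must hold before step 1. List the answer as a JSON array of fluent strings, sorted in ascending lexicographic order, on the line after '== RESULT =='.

Regress step by step:
  through step 3 (stack(f,d)): drop {clear(f), on(f,d)}, keep {clear(g)}, require {clear(d), holding(f)}
    → {clear(d), clear(g), holding(f)}
  through step 2 (pickup(f)): drop {holding(f)}, keep {clear(d), clear(g)}, require {clear(f), handempty, ontable(f)}
    → {clear(d), clear(f), clear(g), handempty, ontable(f)}
  through step 1 (stack(g,b)): drop {clear(g), handempty}, keep {clear(d), clear(f), ontable(f)}, require {clear(b), holding(g)}
    → {clear(b), clear(d), clear(f), holding(g), ontable(f)}

== RESULT ==
["clear(b)", "clear(d)", "clear(f)", "holding(g)", "ontable(f)"]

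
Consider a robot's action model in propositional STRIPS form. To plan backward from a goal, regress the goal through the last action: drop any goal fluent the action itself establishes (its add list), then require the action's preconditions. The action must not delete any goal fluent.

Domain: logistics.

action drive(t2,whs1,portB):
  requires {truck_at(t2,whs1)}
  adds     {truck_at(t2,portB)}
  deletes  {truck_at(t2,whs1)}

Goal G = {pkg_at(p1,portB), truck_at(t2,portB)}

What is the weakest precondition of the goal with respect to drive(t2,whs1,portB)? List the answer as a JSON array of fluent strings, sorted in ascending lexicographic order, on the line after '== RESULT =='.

Regress:
  G ∩ del = {}  (empty — regression defined)
  G \ add = {pkg_at(p1,portB), truck_at(t2,portB)} \ {truck_at(t2,portB)} = {pkg_at(p1,portB)}
  ∪ pre   = {pkg_at(p1,portB)} ∪ {truck_at(t2,whs1)}
          = {pkg_at(p1,portB), truck_at(t2,whs1)}

== RESULT ==
["pkg_at(p1,portB)", "truck_at(t2,whs1)"]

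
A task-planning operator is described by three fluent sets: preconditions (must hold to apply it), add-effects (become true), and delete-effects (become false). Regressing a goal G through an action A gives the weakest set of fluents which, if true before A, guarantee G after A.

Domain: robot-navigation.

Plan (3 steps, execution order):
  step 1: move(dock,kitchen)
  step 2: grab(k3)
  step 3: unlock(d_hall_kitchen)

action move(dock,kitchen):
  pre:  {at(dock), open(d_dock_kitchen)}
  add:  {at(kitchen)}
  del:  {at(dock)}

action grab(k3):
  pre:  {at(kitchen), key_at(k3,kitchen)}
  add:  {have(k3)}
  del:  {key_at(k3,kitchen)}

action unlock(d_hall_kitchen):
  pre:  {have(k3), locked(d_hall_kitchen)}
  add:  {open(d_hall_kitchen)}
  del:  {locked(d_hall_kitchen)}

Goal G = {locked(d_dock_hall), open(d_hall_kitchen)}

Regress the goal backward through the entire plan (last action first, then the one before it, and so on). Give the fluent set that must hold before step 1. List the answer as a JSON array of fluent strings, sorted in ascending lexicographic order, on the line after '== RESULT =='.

Work backward from the goal:
  through step 3 (unlock(d_hall_kitchen)): drop {open(d_hall_kitchen)}, keep {locked(d_dock_hall)}, require {have(k3), locked(d_hall_kitchen)}
    → {have(k3), locked(d_dock_hall), locked(d_hall_kitchen)}
  through step 2 (grab(k3)): drop {have(k3)}, keep {locked(d_dock_hall), locked(d_hall_kitchen)}, require {at(kitchen), key_at(k3,kitchen)}
    → {at(kitchen), key_at(k3,kitchen), locked(d_dock_hall), locked(d_hall_kitchen)}
  through step 1 (move(dock,kitchen)): drop {at(kitchen)}, keep {key_at(k3,kitchen), locked(d_dock_hall), locked(d_hall_kitchen)}, require {at(dock), open(d_dock_kitchen)}
    → {at(dock), key_at(k3,kitchen), locked(d_dock_hall), locked(d_hall_kitchen), open(d_dock_kitchen)}

== RESULT ==
["at(dock)", "key_at(k3,kitchen)", "locked(d_dock_hall)", "locked(d_hall_kitchen)", "open(d_dock_kitchen)"]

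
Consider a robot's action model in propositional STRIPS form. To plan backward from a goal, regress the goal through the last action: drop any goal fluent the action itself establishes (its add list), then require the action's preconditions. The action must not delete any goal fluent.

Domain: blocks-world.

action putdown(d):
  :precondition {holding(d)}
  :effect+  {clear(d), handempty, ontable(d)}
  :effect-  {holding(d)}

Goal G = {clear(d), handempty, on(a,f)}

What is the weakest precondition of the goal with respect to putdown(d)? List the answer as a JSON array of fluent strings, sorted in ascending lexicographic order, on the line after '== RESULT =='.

Regress:
  G ∩ del = {}  (empty — regression defined)
  G \ add = {clear(d), handempty, on(a,f)} \ {clear(d), handempty, ontable(d)} = {on(a,f)}
  ∪ pre   = {on(a,f)} ∪ {holding(d)}
          = {holding(d), on(a,f)}

== RESULT ==
["holding(d)", "on(a,f)"]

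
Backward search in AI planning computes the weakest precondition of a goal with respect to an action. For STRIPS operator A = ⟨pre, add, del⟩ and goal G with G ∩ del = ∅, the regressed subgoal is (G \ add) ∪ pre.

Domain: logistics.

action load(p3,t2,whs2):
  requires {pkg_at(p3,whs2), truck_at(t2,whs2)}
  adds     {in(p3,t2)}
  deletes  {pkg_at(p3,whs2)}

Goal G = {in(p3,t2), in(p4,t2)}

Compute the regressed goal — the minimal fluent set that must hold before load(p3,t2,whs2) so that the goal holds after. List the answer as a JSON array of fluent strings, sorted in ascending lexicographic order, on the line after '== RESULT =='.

Compute (G \ add) ∪ pre:
  G ∩ del = {}  (empty — regression defined)
  G \ add = {in(p3,t2), in(p4,t2)} \ {in(p3,t2)} = {in(p4,t2)}
  ∪ pre   = {in(p4,t2)} ∪ {pkg_at(p3,whs2), truck_at(t2,whs2)}
          = {in(p4,t2), pkg_at(p3,whs2), truck_at(t2,whs2)}

== RESULT ==
["in(p4,t2)", "pkg_at(p3,whs2)", "truck_at(t2,whs2)"]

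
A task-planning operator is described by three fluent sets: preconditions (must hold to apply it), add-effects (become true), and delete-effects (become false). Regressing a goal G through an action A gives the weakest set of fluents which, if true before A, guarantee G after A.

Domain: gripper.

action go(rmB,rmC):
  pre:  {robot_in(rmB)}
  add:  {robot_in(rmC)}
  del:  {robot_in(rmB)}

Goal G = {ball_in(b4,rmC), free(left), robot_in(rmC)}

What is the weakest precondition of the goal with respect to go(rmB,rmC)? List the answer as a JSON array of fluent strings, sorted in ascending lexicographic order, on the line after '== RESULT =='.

Compute (G \ add) ∪ pre:
  G ∩ del = {}  (empty — regression defined)
  G \ add = {ball_in(b4,rmC), free(left), robot_in(rmC)} \ {robot_in(rmC)} = {ball_in(b4,rmC), free(left)}
  ∪ pre   = {ball_in(b4,rmC), free(left)} ∪ {robot_in(rmB)}
          = {ball_in(b4,rmC), free(left), robot_in(rmB)}

== RESULT ==
["ball_in(b4,rmC)", "free(left)", "robot_in(rmB)"]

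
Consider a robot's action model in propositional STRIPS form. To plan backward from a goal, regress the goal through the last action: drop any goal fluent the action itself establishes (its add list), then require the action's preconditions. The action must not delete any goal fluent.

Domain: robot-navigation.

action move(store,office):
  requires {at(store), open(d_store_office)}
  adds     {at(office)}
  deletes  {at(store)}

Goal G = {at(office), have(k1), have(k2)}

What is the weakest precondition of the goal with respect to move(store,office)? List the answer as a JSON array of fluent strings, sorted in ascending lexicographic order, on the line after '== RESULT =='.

Regress:
  G ∩ del = {}  (empty — regression defined)
  G \ add = {at(office), have(k1), have(k2)} \ {at(office)} = {have(k1), have(k2)}
  ∪ pre   = {have(k1), have(k2)} ∪ {at(store), open(d_store_office)}
          = {at(store), have(k1), have(k2), open(d_store_office)}

== RESULT ==
["at(store)", "have(k1)", "have(k2)", "open(d_store_office)"]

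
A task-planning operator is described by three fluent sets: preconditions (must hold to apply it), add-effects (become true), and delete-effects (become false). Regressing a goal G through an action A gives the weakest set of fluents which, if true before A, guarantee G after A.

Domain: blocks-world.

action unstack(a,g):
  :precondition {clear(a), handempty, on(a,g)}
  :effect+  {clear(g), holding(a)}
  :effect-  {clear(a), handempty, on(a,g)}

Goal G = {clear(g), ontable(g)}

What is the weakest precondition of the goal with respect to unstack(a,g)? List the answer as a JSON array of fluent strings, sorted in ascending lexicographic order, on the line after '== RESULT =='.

Regress:
  G ∩ del = {}  (empty — regression defined)
  G \ add = {clear(g), ontable(g)} \ {clear(g), holding(a)} = {ontable(g)}
  ∪ pre   = {ontable(g)} ∪ {clear(a), handempty, on(a,g)}
          = {clear(a), handempty, on(a,g), ontable(g)}

== RESULT ==
["clear(a)", "handempty", "on(a,g)", "ontable(g)"]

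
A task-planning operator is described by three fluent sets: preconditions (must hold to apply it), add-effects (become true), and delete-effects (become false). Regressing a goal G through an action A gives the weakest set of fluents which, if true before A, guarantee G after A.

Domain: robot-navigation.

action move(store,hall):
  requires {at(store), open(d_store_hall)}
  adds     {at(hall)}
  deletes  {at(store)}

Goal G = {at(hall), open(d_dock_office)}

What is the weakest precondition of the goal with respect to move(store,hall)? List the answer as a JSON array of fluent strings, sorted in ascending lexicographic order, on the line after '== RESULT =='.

Compute (G \ add) ∪ pre:
  G ∩ del = {}  (empty — regression defined)
  G \ add = {at(hall), open(d_dock_office)} \ {at(hall)} = {open(d_dock_office)}
  ∪ pre   = {open(d_dock_office)} ∪ {at(store), open(d_store_hall)}
          = {at(store), open(d_dock_office), open(d_store_hall)}

== RESULT ==
["at(store)", "open(d_dock_office)", "open(d_store_hall)"]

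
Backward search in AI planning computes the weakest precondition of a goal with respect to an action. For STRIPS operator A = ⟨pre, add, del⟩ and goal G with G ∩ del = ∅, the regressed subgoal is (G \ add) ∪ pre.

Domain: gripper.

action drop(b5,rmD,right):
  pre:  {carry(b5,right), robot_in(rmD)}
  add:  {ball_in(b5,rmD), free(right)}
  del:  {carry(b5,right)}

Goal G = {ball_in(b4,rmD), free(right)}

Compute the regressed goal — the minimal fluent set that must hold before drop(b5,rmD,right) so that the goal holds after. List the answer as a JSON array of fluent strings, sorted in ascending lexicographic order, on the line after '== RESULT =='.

Regress:
  G ∩ del = {}  (empty — regression defined)
  G \ add = {ball_in(b4,rmD), free(right)} \ {ball_in(b5,rmD), free(right)} = {ball_in(b4,rmD)}
  ∪ pre   = {ball_in(b4,rmD)} ∪ {carry(b5,right), robot_in(rmD)}
          = {ball_in(b4,rmD), carry(b5,right), robot_in(rmD)}

== RESULT ==
["ball_in(b4,rmD)", "carry(b5,right)", "robot_in(rmD)"]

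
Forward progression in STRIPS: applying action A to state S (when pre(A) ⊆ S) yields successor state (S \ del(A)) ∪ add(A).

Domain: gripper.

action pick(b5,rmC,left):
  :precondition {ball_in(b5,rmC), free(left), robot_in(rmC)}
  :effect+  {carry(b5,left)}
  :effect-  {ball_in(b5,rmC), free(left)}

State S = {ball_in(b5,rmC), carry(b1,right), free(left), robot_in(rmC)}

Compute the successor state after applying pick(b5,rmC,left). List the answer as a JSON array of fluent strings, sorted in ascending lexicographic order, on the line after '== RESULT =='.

Compute (S \ del) ∪ add:
  pre ⊆ S: {ball_in(b5,rmC), free(left), robot_in(rmC)} ⊆ S  — applicable
  S \ del = {carry(b1,right), robot_in(rmC)}
  ∪ add   = {carry(b1,right), carry(b5,left), robot_in(rmC)}

== RESULT ==
["carry(b1,right)", "carry(b5,left)", "robot_in(rmC)"]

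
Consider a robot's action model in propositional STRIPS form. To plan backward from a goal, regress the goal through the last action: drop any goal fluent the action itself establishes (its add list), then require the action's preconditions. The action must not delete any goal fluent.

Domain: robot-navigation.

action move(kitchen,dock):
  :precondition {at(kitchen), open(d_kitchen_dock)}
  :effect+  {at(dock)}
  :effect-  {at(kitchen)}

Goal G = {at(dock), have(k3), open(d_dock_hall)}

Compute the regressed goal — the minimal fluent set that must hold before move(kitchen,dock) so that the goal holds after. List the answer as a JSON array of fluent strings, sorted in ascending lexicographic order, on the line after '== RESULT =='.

Compute (G \ add) ∪ pre:
  G ∩ del = {}  (empty — regression defined)
  G \ add = {at(dock), have(k3), open(d_dock_hall)} \ {at(dock)} = {have(k3), open(d_dock_hall)}
  ∪ pre   = {have(k3), open(d_dock_hall)} ∪ {at(kitchen), open(d_kitchen_dock)}
          = {at(kitchen), have(k3), open(d_dock_hall), open(d_kitchen_dock)}

== RESULT ==
["at(kitchen)", "have(k3)", "open(d_dock_hall)", "open(d_kitchen_dock)"]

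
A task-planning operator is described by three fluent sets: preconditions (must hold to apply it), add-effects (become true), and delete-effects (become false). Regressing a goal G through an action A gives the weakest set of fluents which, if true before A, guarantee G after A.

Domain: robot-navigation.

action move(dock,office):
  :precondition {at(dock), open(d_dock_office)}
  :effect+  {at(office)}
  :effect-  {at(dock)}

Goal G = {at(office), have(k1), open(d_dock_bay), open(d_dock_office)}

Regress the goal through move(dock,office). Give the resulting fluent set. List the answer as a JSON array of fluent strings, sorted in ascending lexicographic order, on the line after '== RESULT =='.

Regress:
  G ∩ del = {}  (empty — regression defined)
  G \ add = {at(office), have(k1), open(d_dock_bay), open(d_dock_office)} \ {at(office)} = {have(k1), open(d_dock_bay), open(d_dock_office)}
  ∪ pre   = {have(k1), open(d_dock_bay), open(d_dock_office)} ∪ {at(dock), open(d_dock_office)}
          = {at(dock), have(k1), open(d_dock_bay), open(d_dock_office)}

== RESULT ==
["at(dock)", "have(k1)", "open(d_dock_bay)", "open(d_dock_office)"]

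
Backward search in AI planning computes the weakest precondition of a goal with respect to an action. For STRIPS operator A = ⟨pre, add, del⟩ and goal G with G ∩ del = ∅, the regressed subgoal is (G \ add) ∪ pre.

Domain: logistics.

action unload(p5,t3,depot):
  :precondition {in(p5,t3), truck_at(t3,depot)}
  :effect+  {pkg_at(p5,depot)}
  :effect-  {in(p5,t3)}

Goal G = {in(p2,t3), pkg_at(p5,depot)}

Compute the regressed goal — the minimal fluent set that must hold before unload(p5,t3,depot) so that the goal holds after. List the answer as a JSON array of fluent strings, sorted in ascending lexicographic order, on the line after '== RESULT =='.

Compute (G \ add) ∪ pre:
  G ∩ del = {}  (empty — regression defined)
  G \ add = {in(p2,t3), pkg_at(p5,depot)} \ {pkg_at(p5,depot)} = {in(p2,t3)}
  ∪ pre   = {in(p2,t3)} ∪ {in(p5,t3), truck_at(t3,depot)}
          = {in(p2,t3), in(p5,t3), truck_at(t3,depot)}

== RESULT ==
["in(p2,t3)", "in(p5,t3)", "truck_at(t3,depot)"]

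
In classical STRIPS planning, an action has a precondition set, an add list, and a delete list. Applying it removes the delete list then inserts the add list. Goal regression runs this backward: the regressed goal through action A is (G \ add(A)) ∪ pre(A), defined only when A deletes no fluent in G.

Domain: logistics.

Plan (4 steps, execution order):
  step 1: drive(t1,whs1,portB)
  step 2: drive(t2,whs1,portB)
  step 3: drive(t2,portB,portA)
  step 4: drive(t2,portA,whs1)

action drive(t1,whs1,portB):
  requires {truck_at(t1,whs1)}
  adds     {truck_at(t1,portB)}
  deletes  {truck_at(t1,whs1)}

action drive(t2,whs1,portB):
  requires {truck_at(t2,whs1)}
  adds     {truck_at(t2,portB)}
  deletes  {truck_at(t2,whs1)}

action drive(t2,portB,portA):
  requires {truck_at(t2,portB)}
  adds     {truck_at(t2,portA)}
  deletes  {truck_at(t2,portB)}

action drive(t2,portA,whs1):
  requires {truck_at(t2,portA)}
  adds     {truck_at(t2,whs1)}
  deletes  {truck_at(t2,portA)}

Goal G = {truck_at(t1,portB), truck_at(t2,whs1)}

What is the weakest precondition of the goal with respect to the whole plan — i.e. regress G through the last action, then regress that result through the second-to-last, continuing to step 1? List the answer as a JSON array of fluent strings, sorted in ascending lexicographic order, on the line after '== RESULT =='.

Regress step by step:
  through step 4 (drive(t2,portA,whs1)): drop {truck_at(t2,whs1)}, keep {truck_at(t1,portB)}, require {truck_at(t2,portA)}
    → {truck_at(t1,portB), truck_at(t2,portA)}
  through step 3 (drive(t2,portB,portA)): drop {truck_at(t2,portA)}, keep {truck_at(t1,portB)}, require {truck_at(t2,portB)}
    → {truck_at(t1,portB), truck_at(t2,portB)}
  through step 2 (drive(t2,whs1,portB)): drop {truck_at(t2,portB)}, keep {truck_at(t1,portB)}, require {truck_at(t2,whs1)}
    → {truck_at(t1,portB), truck_at(t2,whs1)}
  through step 1 (drive(t1,whs1,portB)): drop {truck_at(t1,portB)}, keep {truck_at(t2,whs1)}, require {truck_at(t1,whs1)}
    → {truck_at(t1,whs1), truck_at(t2,whs1)}

== RESULT ==
["truck_at(t1,whs1)", "truck_at(t2,whs1)"]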